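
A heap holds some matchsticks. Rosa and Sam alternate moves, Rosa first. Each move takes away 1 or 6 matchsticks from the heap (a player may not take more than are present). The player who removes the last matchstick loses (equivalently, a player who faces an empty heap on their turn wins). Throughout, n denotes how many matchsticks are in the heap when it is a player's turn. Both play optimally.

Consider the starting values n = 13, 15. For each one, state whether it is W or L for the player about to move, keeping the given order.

13: W, 15: L

Build the W/L table. Terminal = W. A non-terminal position is W if it has a move to some L; otherwise it is L.
n=0: no move; the opponent has just taken the last matchstick and therefore loses → W
n=1: →0(W) only, which is W, so L
n=2: →1(L), so W
n=3: →2(W) only, which is W, so L
n=4: →3(L), so W
n=5: →4(W) only, which is W, so L
n=6: →5(L), so W
n=7: →1(L), so W
n=8: →7(W), 2(W) — all W, so L
n=9: →8(L), so W
n=10: →9(W), 4(W) — all W, so L
n=11: →10(L), so W
n=12: →11(W), 6(W) — all W, so L
n=13: →12(L), so W
n=14: →8(L), so W
n=15: →14(W), 9(W) — all W, so L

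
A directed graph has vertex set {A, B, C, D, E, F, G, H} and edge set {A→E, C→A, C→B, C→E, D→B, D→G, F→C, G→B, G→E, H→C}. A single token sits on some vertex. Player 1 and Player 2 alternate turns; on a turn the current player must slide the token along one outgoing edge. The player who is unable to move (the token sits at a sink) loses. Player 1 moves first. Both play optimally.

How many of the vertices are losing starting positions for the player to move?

Label each position W (a win for the player to move) or L (a loss). A position with no legal move is L; any other position is W exactly when some move reaches an L, and L when every move reaches a W.
Every edge goes from a vertex to one that appears earlier in the order E, B, A, C, G, F, D, H, so processing vertices in that order labels each vertex after all of its successors.
E: no outgoing edge → L
B: no outgoing edge → L
A: can move to E, which is L ⇒ W
C: can move to B, which is L ⇒ W
G: can move to B, which is L ⇒ W
F: the only move is to C(W), a W ⇒ L
D: can move to B, which is L ⇒ W
H: the only move is to C(W), a W ⇒ L
The L vertices are B, E, F, H; that is 4 in all.

4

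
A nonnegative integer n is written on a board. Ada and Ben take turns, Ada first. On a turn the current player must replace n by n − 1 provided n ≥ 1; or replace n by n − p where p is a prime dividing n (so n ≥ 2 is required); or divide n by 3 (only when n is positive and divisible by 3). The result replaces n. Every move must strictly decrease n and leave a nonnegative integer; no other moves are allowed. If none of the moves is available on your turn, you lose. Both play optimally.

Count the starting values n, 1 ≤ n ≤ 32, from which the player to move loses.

8

Use the standard recursion: the mover loses at a terminal position; elsewhere, the mover wins exactly when some move hands the opponent an L position.
n=0: no move → L
n=1: →0(L), so W
n=2: →0(L), so W
n=3: →0(L), so W
n=4: →2(W), 3(W) — all W, so L
n=5: →0(L), so W
n=6: →4(L), so W
n=7: →0(L), so W
n=8: →6(W), 7(W) — all W, so L
n=9: →8(L), so W
n=10: →8(L), so W
n=11: →0(L), so W
n=12: →4(L), so W
n=13: →0(L), so W
n=14: →7(W), 12(W), 13(W) — all W, so L
n=15: →14(L), so W
n=16: →14(L), so W
n=17: →0(L), so W
n=18: →6(W), 15(W), 16(W), 17(W) — all W, so L
n=19: →0(L), so W
n=20: →18(L), so W
n=21: →14(L), so W
n=22: →11(W), 20(W), 21(W) — all W, so L
n=23: →0(L), so W
n=24: →8(L), so W
n=25: →20(W), 24(W) — all W, so L
n=26: →25(L), so W
n=27: →9(W), 24(W), 26(W) — all W, so L
n=28: →27(L), so W
n=29: →0(L), so W
n=30: →25(L), so W
n=31: →0(L), so W
n=32: →30(W), 31(W) — all W, so L
L entries with 1 ≤ n ≤ 32 (n=0 is outside the asked range and is not counted): n = 4, 8, 14, 18, 22, 25, 27, 32; that makes 8.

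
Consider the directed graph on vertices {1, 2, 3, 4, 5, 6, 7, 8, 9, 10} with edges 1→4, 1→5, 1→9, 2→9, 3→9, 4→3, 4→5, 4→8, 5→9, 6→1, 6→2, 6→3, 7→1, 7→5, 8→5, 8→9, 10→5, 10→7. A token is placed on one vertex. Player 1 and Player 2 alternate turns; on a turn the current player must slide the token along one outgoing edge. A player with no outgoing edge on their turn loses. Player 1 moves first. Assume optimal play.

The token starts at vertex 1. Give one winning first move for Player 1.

Move to 4.

Compute win/loss labels from the base case upward. A position with no move is L. Any other position is W if it can reach an L in one move, else L.
Every edge goes from a vertex to one that appears earlier in the order 9, 5, 8, 3, 4, 1, 2, 7, 6, 10, so processing vertices in that order labels each vertex after all of its successors.
9: no outgoing edge → L
5: can move to 9, which is L ⇒ W
8: can move to 9, which is L ⇒ W
3: can move to 9, which is L ⇒ W
4: moves to 3(W), 8(W), 5(W); every one is W ⇒ L
1: can move to 4, which is L ⇒ W
2: can move to 9, which is L ⇒ W
7: moves to 1(W), 5(W); every one is W ⇒ L
6: moves to 2(W), 1(W), 3(W); every one is W ⇒ L
10: can move to 7, which is L ⇒ W
From 1, the L positions reachable in one move are: 4, 9. Any move reaching one of these is winning.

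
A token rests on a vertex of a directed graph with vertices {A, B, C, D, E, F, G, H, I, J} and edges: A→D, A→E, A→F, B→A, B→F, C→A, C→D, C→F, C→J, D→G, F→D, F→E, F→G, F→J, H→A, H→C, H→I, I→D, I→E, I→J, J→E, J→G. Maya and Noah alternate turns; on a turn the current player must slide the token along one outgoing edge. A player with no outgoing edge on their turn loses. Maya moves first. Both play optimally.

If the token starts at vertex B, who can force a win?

Noah wins.

Positions with no move are L. A position that does have a move is losing for the player to move precisely when every available move leads to a winning position for the opponent. Fill in the labels:
Every edge goes from a vertex to one that appears earlier in the order E, G, J, D, F, A, I, C, B, H, so processing vertices in that order labels each vertex after all of its successors.
E: no outgoing edge → L
G: no outgoing edge → L
J: W (go to G, an L position)
D: W (go to G, an L position)
F: W (go to G, an L position)
A: W (go to E, an L position)
I: W (go to E, an L position)
C: L (options A(W), F(W), D(W), J(W) are all W)
B: L (options A(W), F(W) are all W)
H: W (go to C, an L position)
Every move from B reaches a W position, so the mover loses.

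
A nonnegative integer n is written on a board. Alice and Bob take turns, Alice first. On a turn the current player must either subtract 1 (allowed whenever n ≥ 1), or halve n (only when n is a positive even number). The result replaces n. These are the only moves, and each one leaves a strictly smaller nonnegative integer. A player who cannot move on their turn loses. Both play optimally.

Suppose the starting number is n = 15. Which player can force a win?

Bob wins.

Label each position W (a win for the player to move) or L (a loss). A position with no legal move is L; any other position is W exactly when some move reaches an L, and L when every move reaches a W.
n=0: no move → L
n=1: reaches L-position 0 → W
n=2: only reaches 1(W), which is W → L
n=3: reaches L-position 2 → W
n=4: reaches L-position 2 → W
n=5: only reaches 4(W), which is W → L
n=6: reaches L-position 5 → W
n=7: only reaches 6(W), which is W → L
n=8: reaches L-position 7 → W
n=9: only reaches 8(W), which is W → L
n=10: reaches L-position 5 → W
n=11: only reaches 10(W), which is W → L
n=12: reaches L-position 11 → W
n=13: only reaches 12(W), which is W → L
n=14: reaches L-position 7 → W
n=15: only reaches 14(W), which is W → L
Every move from 15 reaches a W position, so the mover loses.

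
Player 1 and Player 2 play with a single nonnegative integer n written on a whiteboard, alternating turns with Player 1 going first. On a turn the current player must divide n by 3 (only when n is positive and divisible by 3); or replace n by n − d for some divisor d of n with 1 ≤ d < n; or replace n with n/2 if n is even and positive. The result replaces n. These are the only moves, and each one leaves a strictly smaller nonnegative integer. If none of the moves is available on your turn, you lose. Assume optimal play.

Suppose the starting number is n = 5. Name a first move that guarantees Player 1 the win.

Move to 4.

Compute win/loss labels from the base case upward. A position with no move is L. Any other position is W if it can reach an L in one move, else L.
n=0: no move → L
n=1: no move → L
n=2: reaches L-position 1 → W
n=3: reaches L-position 1 → W
n=4: only reaches 2(W), 3(W), all W → L
n=5: reaches L-position 4 → W
From 5, the L positions reachable in one move are: 4.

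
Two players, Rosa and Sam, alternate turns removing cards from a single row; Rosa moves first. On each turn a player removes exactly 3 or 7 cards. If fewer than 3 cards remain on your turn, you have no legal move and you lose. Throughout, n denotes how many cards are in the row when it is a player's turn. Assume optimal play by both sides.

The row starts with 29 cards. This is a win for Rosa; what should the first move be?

Use the standard recursion: the mover loses at a terminal position; elsewhere, the mover wins exactly when some move hands the opponent an L position.
n=0: no move → L
n=1: no move → L
n=2: no move → L
n=3: reaches L-position 0 → W
n=4: reaches L-position 1 → W
n=5: reaches L-position 2 → W
n=6: only reaches 3(W), which is W → L
n=7: reaches L-position 0 → W
n=8: reaches L-position 1 → W
n=9: reaches L-position 6 → W
n=10: only reaches 7(W), 3(W), all W → L
n=11: only reaches 8(W), 4(W), all W → L
n=12: only reaches 9(W), 5(W), all W → L
n=13: reaches L-position 10 → W
n=14: reaches L-position 11 → W
n=15: reaches L-position 12 → W
n=16: only reaches 13(W), 9(W), all W → L
n=17: reaches L-position 10 → W
n=18: reaches L-position 11 → W
n=19: reaches L-position 16 → W
n=20: only reaches 17(W), 13(W), all W → L
n=21: only reaches 18(W), 14(W), all W → L
n=22: only reaches 19(W), 15(W), all W → L
n=23: reaches L-position 20 → W
n=24: reaches L-position 21 → W
n=25: reaches L-position 22 → W
n=26: only reaches 23(W), 19(W), all W → L
n=27: reaches L-position 20 → W
n=28: reaches L-position 21 → W
n=29: reaches L-position 26 → W
From 29, the L positions reachable in one move are: 26, 22. Any move reaching one of these is winning.

Remove 3, leaving 26.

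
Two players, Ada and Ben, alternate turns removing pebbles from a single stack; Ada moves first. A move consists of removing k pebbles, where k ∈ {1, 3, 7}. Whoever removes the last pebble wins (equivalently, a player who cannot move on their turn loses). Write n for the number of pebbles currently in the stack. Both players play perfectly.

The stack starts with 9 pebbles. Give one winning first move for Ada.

Positions with no move are L. A position that does have a move is losing for the player to move precisely when every available move leads to a winning position for the opponent. Fill in the labels:
n=0: no move → L
n=1: can move to 0, which is L ⇒ W
n=2: the only move is to 1(W), a W ⇒ L
n=3: can move to 2, which is L ⇒ W
n=4: moves to 3(W), 1(W); every one is W ⇒ L
n=5: can move to 4, which is L ⇒ W
n=6: moves to 5(W), 3(W); every one is W ⇒ L
n=7: can move to 6, which is L ⇒ W
n=8: moves to 7(W), 5(W), 1(W); every one is W ⇒ L
n=9: can move to 8, which is L ⇒ W
From 9, the L positions reachable in one move are: 8, 6, 2. Any move reaching one of these is winning.

Remove 1, leaving 8.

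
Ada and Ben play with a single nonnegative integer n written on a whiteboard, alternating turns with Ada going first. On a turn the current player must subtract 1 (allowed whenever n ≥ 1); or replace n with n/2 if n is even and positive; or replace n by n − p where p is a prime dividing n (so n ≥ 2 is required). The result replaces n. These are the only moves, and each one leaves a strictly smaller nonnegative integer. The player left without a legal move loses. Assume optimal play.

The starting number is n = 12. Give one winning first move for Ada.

Label each position W (a win for the player to move) or L (a loss). A position with no legal move is L; any other position is W exactly when some move reaches an L, and L when every move reaches a W.
n=0: no move → L
n=1: W (go to 0, an L position)
n=2: W (go to 0, an L position)
n=3: W (go to 0, an L position)
n=4: L (options 2(W), 3(W) are all W)
n=5: W (go to 0, an L position)
n=6: W (go to 4, an L position)
n=7: W (go to 0, an L position)
n=8: W (go to 4, an L position)
n=9: L (options 6(W), 8(W) are all W)
n=10: W (go to 9, an L position)
n=11: W (go to 0, an L position)
n=12: W (go to 9, an L position)
From 12, the L positions reachable in one move are: 9.

Move to 9.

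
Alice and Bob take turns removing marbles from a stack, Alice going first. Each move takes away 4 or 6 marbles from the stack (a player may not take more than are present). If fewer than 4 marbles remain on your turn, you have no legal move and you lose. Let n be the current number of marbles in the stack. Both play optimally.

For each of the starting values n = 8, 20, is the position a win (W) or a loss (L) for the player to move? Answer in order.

8: W, 20: L

Compute win/loss labels from the base case upward. A position with no move is L. Any other position is W if it can reach an L in one move, else L.
n=0: no move → L
n=1: no move → L
n=2: no move → L
n=3: no move → L
n=4: can move to 0, which is L ⇒ W
n=5: can move to 1, which is L ⇒ W
n=6: can move to 2, which is L ⇒ W
n=7: can move to 3, which is L ⇒ W
n=8: can move to 2, which is L ⇒ W
n=9: can move to 3, which is L ⇒ W
n=10: moves to 6(W), 4(W); every one is W ⇒ L
n=11: moves to 7(W), 5(W); every one is W ⇒ L
n=12: moves to 8(W), 6(W); every one is W ⇒ L
n=13: moves to 9(W), 7(W); every one is W ⇒ L
n=14: can move to 10, which is L ⇒ W
n=15: can move to 11, which is L ⇒ W
n=16: can move to 12, which is L ⇒ W
n=17: can move to 13, which is L ⇒ W
n=18: can move to 12, which is L ⇒ W
n=19: can move to 13, which is L ⇒ W
n=20: moves to 16(W), 14(W); every one is W ⇒ L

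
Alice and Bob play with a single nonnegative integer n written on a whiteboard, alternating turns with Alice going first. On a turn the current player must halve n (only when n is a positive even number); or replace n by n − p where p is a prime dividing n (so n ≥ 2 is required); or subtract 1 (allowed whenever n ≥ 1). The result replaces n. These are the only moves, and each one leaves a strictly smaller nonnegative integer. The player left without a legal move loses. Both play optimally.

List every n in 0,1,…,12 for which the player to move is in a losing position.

0, 4, 9

Compute win/loss labels from the base case upward. A position with no move is L. Any other position is W if it can reach an L in one move, else L.
n=0: no move → L
n=1: can move to 0, which is L ⇒ W
n=2: can move to 0, which is L ⇒ W
n=3: can move to 0, which is L ⇒ W
n=4: moves to 2(W), 3(W); every one is W ⇒ L
n=5: can move to 0, which is L ⇒ W
n=6: can move to 4, which is L ⇒ W
n=7: can move to 0, which is L ⇒ W
n=8: can move to 4, which is L ⇒ W
n=9: moves to 6(W), 8(W); every one is W ⇒ L
n=10: can move to 9, which is L ⇒ W
n=11: can move to 0, which is L ⇒ W
n=12: can move to 9, which is L ⇒ W
Reading off the rows marked L gives the requested list; there are 3 such values of n.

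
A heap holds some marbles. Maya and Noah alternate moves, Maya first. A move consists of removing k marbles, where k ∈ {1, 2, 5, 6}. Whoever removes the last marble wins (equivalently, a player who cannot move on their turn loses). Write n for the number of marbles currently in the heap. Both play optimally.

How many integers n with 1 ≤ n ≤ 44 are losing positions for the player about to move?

12

Label each position W (a win for the player to move) or L (a loss). A position with no legal move is L; any other position is W exactly when some move reaches an L, and L when every move reaches a W.
n=0: no move → L
n=1: reaches L-position 0 → W
n=2: reaches L-position 0 → W
n=3: only reaches 2(W), 1(W), all W → L
n=4: reaches L-position 3 → W
n=5: reaches L-position 3 → W
n=6: reaches L-position 0 → W
n=7: only reaches 6(W), 5(W), 2(W), 1(W), all W → L
n=8: reaches L-position 7 → W
n=9: reaches L-position 7 → W
n=10: only reaches 9(W), 8(W), 5(W), 4(W), all W → L
n=11: reaches L-position 10 → W
n=12: reaches L-position 10 → W
n=13: reaches L-position 7 → W
n=14: only reaches 13(W), 12(W), 9(W), 8(W), all W → L
n=15: reaches L-position 14 → W
n=16: reaches L-position 14 → W
n=17: only reaches 16(W), 15(W), 12(W), 11(W), all W → L
n=18: reaches L-position 17 → W
n=19: reaches L-position 17 → W
n=20: reaches L-position 14 → W
n=21: only reaches 20(W), 19(W), 16(W), 15(W), all W → L
n=22: reaches L-position 21 → W
n=23: reaches L-position 21 → W
n=24: only reaches 23(W), 22(W), 19(W), 18(W), all W → L
n=25: reaches L-position 24 → W
n=26: reaches L-position 24 → W
n=27: reaches L-position 21 → W
n=28: only reaches 27(W), 26(W), 23(W), 22(W), all W → L
n=29: reaches L-position 28 → W
n=30: reaches L-position 28 → W
n=31: only reaches 30(W), 29(W), 26(W), 25(W), all W → L
n=32: reaches L-position 31 → W
n=33: reaches L-position 31 → W
n=34: reaches L-position 28 → W
n=35: only reaches 34(W), 33(W), 30(W), 29(W), all W → L
n=36: reaches L-position 35 → W
n=37: reaches L-position 35 → W
n=38: only reaches 37(W), 36(W), 33(W), 32(W), all W → L
n=39: reaches L-position 38 → W
n=40: reaches L-position 38 → W
n=41: reaches L-position 35 → W
n=42: only reaches 41(W), 40(W), 37(W), 36(W), all W → L
n=43: reaches L-position 42 → W
n=44: reaches L-position 42 → W
L entries with 1 ≤ n ≤ 44 (n=0 is outside the asked range and is not counted): n = 3, 7, 10, 14, 17, 21, 24, 28, 31, 35, 38, 42; that makes 12.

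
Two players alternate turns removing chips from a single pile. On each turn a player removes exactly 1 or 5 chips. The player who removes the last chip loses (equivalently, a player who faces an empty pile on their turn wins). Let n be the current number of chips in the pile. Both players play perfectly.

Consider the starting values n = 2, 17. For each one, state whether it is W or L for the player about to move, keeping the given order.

2: W, 17: L

Use the standard recursion: the mover wins at a terminal position; elsewhere, the mover wins exactly when some move hands the opponent an L position.
n=0: no move; the opponent has just taken the last chip and therefore loses → W
n=1: L (sole option 0(W) is W)
n=2: W (go to 1, an L position)
n=3: L (sole option 2(W) is W)
n=4: W (go to 3, an L position)
n=5: L (options 4(W), 0(W) are all W)
n=6: W (go to 5, an L position)
n=7: L (options 6(W), 2(W) are all W)
n=8: W (go to 7, an L position)
n=9: L (options 8(W), 4(W) are all W)
n=10: W (go to 9, an L position)
n=11: L (options 10(W), 6(W) are all W)
n=12: W (go to 11, an L position)
n=13: L (options 12(W), 8(W) are all W)
n=14: W (go to 13, an L position)
n=15: L (options 14(W), 10(W) are all W)
n=16: W (go to 15, an L position)
n=17: L (options 16(W), 12(W) are all W)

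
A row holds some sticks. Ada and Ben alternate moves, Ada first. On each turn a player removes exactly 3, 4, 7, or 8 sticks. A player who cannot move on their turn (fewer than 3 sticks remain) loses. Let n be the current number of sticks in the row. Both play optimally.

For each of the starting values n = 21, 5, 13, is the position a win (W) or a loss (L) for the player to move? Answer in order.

Positions with no move are L. A position that does have a move is losing for the player to move precisely when every available move leads to a winning position for the opponent. Fill in the labels:
n=0: no move → L
n=1: no move → L
n=2: no move → L
n=3: can move to 0, which is L ⇒ W
n=4: can move to 1, which is L ⇒ W
n=5: can move to 2, which is L ⇒ W
n=6: can move to 2, which is L ⇒ W
n=7: can move to 0, which is L ⇒ W
n=8: can move to 1, which is L ⇒ W
n=9: can move to 2, which is L ⇒ W
n=10: can move to 2, which is L ⇒ W
n=11: moves to 8(W), 7(W), 4(W), 3(W); every one is W ⇒ L
n=12: moves to 9(W), 8(W), 5(W), 4(W); every one is W ⇒ L
n=13: moves to 10(W), 9(W), 6(W), 5(W); every one is W ⇒ L
n=14: can move to 11, which is L ⇒ W
n=15: can move to 12, which is L ⇒ W
n=16: can move to 13, which is L ⇒ W
n=17: can move to 13, which is L ⇒ W
n=18: can move to 11, which is L ⇒ W
n=19: can move to 12, which is L ⇒ W
n=20: can move to 13, which is L ⇒ W
n=21: can move to 13, which is L ⇒ W

21: W, 5: W, 13: L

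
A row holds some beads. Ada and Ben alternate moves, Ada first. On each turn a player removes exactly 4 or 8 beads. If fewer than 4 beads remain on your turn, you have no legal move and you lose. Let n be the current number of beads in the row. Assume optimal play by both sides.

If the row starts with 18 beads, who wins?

Build the W/L table. Terminal = L. A non-terminal position is W if it has a move to some L; otherwise it is L.
n=0: no move → L
n=1: no move → L
n=2: no move → L
n=3: no move → L
n=4: reaches L-position 0 → W
n=5: reaches L-position 1 → W
n=6: reaches L-position 2 → W
n=7: reaches L-position 3 → W
n=8: reaches L-position 0 → W
n=9: reaches L-position 1 → W
n=10: reaches L-position 2 → W
n=11: reaches L-position 3 → W
n=12: only reaches 8(W), 4(W), all W → L
n=13: only reaches 9(W), 5(W), all W → L
n=14: only reaches 10(W), 6(W), all W → L
n=15: only reaches 11(W), 7(W), all W → L
n=16: reaches L-position 12 → W
n=17: reaches L-position 13 → W
n=18: reaches L-position 14 → W
From 18 Ada can remove 4, leaving 14, reaching an L position.

Ada wins.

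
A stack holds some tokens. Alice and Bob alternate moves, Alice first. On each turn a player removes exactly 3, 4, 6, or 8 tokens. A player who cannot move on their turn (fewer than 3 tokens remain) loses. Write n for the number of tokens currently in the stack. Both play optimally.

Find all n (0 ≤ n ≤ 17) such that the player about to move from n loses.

0, 1, 2, 11, 12, 13

Use the standard recursion: the mover loses at a terminal position; elsewhere, the mover wins exactly when some move hands the opponent an L position.
n=0: no move → L
n=1: no move → L
n=2: no move → L
n=3: reaches L-position 0 → W
n=4: reaches L-position 1 → W
n=5: reaches L-position 2 → W
n=6: reaches L-position 2 → W
n=7: reaches L-position 1 → W
n=8: reaches L-position 2 → W
n=9: reaches L-position 1 → W
n=10: reaches L-position 2 → W
n=11: only reaches 8(W), 7(W), 5(W), 3(W), all W → L
n=12: only reaches 9(W), 8(W), 6(W), 4(W), all W → L
n=13: only reaches 10(W), 9(W), 7(W), 5(W), all W → L
n=14: reaches L-position 11 → W
n=15: reaches L-position 12 → W
n=16: reaches L-position 13 → W
n=17: reaches L-position 13 → W
The losing starting values of n are exactly the entries labelled L in this table (6 of them).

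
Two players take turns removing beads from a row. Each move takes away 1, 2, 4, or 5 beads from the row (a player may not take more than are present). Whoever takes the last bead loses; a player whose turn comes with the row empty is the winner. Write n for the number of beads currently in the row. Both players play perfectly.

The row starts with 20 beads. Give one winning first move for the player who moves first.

Remove 1, leaving 19.

Classify positions by backward induction: terminal positions (no move available) are W. From any other position, the mover wins iff some move reaches an L.
n=0: no move; the opponent has just taken the last bead and therefore loses → W
n=1: L (sole option 0(W) is W)
n=2: W (go to 1, an L position)
n=3: W (go to 1, an L position)
n=4: L (options 3(W), 2(W), 0(W) are all W)
n=5: W (go to 4, an L position)
n=6: W (go to 4, an L position)
n=7: L (options 6(W), 5(W), 3(W), 2(W) are all W)
n=8: W (go to 7, an L position)
n=9: W (go to 7, an L position)
n=10: L (options 9(W), 8(W), 6(W), 5(W) are all W)
n=11: W (go to 10, an L position)
n=12: W (go to 10, an L position)
n=13: L (options 12(W), 11(W), 9(W), 8(W) are all W)
n=14: W (go to 13, an L position)
n=15: W (go to 13, an L position)
n=16: L (options 15(W), 14(W), 12(W), 11(W) are all W)
n=17: W (go to 16, an L position)
n=18: W (go to 16, an L position)
n=19: L (options 18(W), 17(W), 15(W), 14(W) are all W)
n=20: W (go to 19, an L position)
From 20, the L positions reachable in one move are: 19, 16. Any move reaching one of these is winning.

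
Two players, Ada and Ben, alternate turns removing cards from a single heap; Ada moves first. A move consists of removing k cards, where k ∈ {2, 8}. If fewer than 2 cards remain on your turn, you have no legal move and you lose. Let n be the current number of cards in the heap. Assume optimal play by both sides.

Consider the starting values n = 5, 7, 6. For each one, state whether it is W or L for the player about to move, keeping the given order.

5: L, 7: W, 6: W

Build the W/L table. Terminal = L. A non-terminal position is W if it has a move to some L; otherwise it is L.
n=0: no move → L
n=1: no move → L
n=2: can move to 0, which is L ⇒ W
n=3: can move to 1, which is L ⇒ W
n=4: the only move is to 2(W), a W ⇒ L
n=5: the only move is to 3(W), a W ⇒ L
n=6: can move to 4, which is L ⇒ W
n=7: can move to 5, which is L ⇒ W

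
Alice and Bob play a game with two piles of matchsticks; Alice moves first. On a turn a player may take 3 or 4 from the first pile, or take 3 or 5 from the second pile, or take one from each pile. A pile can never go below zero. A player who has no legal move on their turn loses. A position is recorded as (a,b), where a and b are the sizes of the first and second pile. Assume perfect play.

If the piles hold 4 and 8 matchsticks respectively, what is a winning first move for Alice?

Classify positions by backward induction: terminal positions (no move available) are L. From any other position, the mover wins iff some move reaches an L.
No move ever increases a pile, so every position that can arise here has a ≤ 4 and b ≤ 8; it is enough to label the cells with 0 ≤ a ≤ 4 and 0 ≤ b ≤ 8.
Every move lowers a or b (never raises either), so fill the grid row by row in increasing a, and left to right within a row: each cell's successors are then already labelled.
      b=0  b=1  b=2  b=3  b=4  b=5  b=6  b=7  b=8
a=0:    L    L    L    W    W    W    W    W    L
a=1:    L    W    W    W    L    W    L    W    L
a=2:    L    W    L    W    L    W    L    W    L
a=3:    W    W    W    W    L    W    L    W    W
a=4:    W    W    W    L    W    W    W    W    W
Cells with no legal move (terminal, hence L): (0,0), (0,1), (0,2), (1,0), (2,0).
The remaining L cells, each justified by listing all of its moves:
(0,8): moves to (0,5)(W), (0,3)(W); every one is W ⇒ L
(1,4): moves to (1,1)(W), (0,3)(W); every one is W ⇒ L
(1,6): moves to (1,3)(W), (1,1)(W), (0,5)(W); every one is W ⇒ L
(1,8): moves to (1,5)(W), (1,3)(W), (0,7)(W); every one is W ⇒ L
(2,2): the only move is to (1,1)(W), a W ⇒ L
(2,4): moves to (2,1)(W), (1,3)(W); every one is W ⇒ L
(2,6): moves to (2,3)(W), (2,1)(W), (1,5)(W); every one is W ⇒ L
(2,8): moves to (2,5)(W), (2,3)(W), (1,7)(W); every one is W ⇒ L
(3,4): moves to (0,4)(W), (3,1)(W), (2,3)(W); every one is W ⇒ L
(3,6): moves to (0,6)(W), (3,3)(W), (3,1)(W), (2,5)(W); every one is W ⇒ L
(4,3): moves to (1,3)(W), (0,3)(W), (4,0)(W), (3,2)(W); every one is W ⇒ L
Every other cell has at least one move into one of the L cells above, so it is W.
From (4,8), the L positions reachable in one move are: (1,8), (0,8), (4,3). Any move reaching one of these is winning.

Move to (1,8).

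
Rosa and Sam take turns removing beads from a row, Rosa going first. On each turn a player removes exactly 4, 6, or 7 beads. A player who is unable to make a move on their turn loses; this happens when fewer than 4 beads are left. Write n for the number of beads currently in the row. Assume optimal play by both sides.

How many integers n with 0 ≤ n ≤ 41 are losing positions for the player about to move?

Classify positions by backward induction: terminal positions (no move available) are L. From any other position, the mover wins iff some move reaches an L.
n=0: no move → L
n=1: no move → L
n=2: no move → L
n=3: no move → L
n=4: reaches L-position 0 → W
n=5: reaches L-position 1 → W
n=6: reaches L-position 2 → W
n=7: reaches L-position 3 → W
n=8: reaches L-position 2 → W
n=9: reaches L-position 3 → W
n=10: reaches L-position 3 → W
n=11: only reaches 7(W), 5(W), 4(W), all W → L
n=12: only reaches 8(W), 6(W), 5(W), all W → L
n=13: only reaches 9(W), 7(W), 6(W), all W → L
n=14: only reaches 10(W), 8(W), 7(W), all W → L
n=15: reaches L-position 11 → W
n=16: reaches L-position 12 → W
n=17: reaches L-position 13 → W
n=18: reaches L-position 14 → W
n=19: reaches L-position 13 → W
n=20: reaches L-position 14 → W
n=21: reaches L-position 14 → W
n=22: only reaches 18(W), 16(W), 15(W), all W → L
n=23: only reaches 19(W), 17(W), 16(W), all W → L
n=24: only reaches 20(W), 18(W), 17(W), all W → L
n=25: only reaches 21(W), 19(W), 18(W), all W → L
n=26: reaches L-position 22 → W
n=27: reaches L-position 23 → W
n=28: reaches L-position 24 → W
n=29: reaches L-position 25 → W
n=30: reaches L-position 24 → W
n=31: reaches L-position 25 → W
n=32: reaches L-position 25 → W
n=33: only reaches 29(W), 27(W), 26(W), all W → L
n=34: only reaches 30(W), 28(W), 27(W), all W → L
n=35: only reaches 31(W), 29(W), 28(W), all W → L
n=36: only reaches 32(W), 30(W), 29(W), all W → L
n=37: reaches L-position 33 → W
n=38: reaches L-position 34 → W
n=39: reaches L-position 35 → W
n=40: reaches L-position 36 → W
n=41: reaches L-position 35 → W
L entries with 0 ≤ n ≤ 41: n = 0, 1, 2, 3, 11, 12, 13, 14, 22, 23, 24, 25, 33, 34, 35, 36; that makes 16.

16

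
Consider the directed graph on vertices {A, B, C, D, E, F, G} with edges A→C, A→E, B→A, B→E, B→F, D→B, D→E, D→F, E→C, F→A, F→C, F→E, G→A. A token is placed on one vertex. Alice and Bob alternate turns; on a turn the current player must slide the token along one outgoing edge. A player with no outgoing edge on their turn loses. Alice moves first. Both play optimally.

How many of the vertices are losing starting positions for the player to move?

3

Use the standard recursion: the mover loses at a terminal position; elsewhere, the mover wins exactly when some move hands the opponent an L position.
Every edge goes from a vertex to one that appears earlier in the order C, E, A, F, G, B, D, so processing vertices in that order labels each vertex after all of its successors.
C: no outgoing edge → L
E: can move to C, which is L ⇒ W
A: can move to C, which is L ⇒ W
F: can move to C, which is L ⇒ W
G: the only move is to A(W), a W ⇒ L
B: moves to F(W), A(W), E(W); every one is W ⇒ L
D: can move to B, which is L ⇒ W
The L vertices are B, C, G; that is 3 in all.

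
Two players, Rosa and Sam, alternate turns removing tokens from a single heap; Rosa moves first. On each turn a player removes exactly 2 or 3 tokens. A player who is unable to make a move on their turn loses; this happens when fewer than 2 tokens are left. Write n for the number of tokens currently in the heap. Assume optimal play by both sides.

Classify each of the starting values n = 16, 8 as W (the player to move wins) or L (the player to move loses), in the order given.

Classify positions by backward induction: terminal positions (no move available) are L. From any other position, the mover wins iff some move reaches an L.
n=0: no move → L
n=1: no move → L
n=2: reaches L-position 0 → W
n=3: reaches L-position 1 → W
n=4: reaches L-position 1 → W
n=5: only reaches 3(W), 2(W), all W → L
n=6: only reaches 4(W), 3(W), all W → L
n=7: reaches L-position 5 → W
n=8: reaches L-position 6 → W
n=9: reaches L-position 6 → W
n=10: only reaches 8(W), 7(W), all W → L
n=11: only reaches 9(W), 8(W), all W → L
n=12: reaches L-position 10 → W
n=13: reaches L-position 11 → W
n=14: reaches L-position 11 → W
n=15: only reaches 13(W), 12(W), all W → L
n=16: only reaches 14(W), 13(W), all W → L

16: L, 8: W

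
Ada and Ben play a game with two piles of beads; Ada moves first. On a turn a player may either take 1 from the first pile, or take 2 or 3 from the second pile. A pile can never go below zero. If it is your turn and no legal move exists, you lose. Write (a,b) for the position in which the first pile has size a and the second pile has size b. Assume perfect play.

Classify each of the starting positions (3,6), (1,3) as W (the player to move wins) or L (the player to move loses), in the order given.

(3,6): W, (1,3): L

Label each position W (a win for the player to move) or L (a loss). A position with no legal move is L; any other position is W exactly when some move reaches an L, and L when every move reaches a W.
No move ever increases a pile, so every position that can arise here has a ≤ 3 and b ≤ 6; it is enough to label the cells with 0 ≤ a ≤ 3 and 0 ≤ b ≤ 6.
Every move lowers a or b (never raises either), so fill the grid row by row in increasing a, and left to right within a row: each cell's successors are then already labelled.
      b=0  b=1  b=2  b=3  b=4  b=5  b=6
a=0:    L    L    W    W    W    L    L
a=1:    W    W    L    L    W    W    W
a=2:    L    L    W    W    W    L    L
a=3:    W    W    L    L    W    W    W
Cells with no legal move (terminal, hence L): (0,0), (0,1).
The remaining L cells, each justified by listing all of its moves:
(0,5): L (options (0,3)(W), (0,2)(W) are all W)
(0,6): L (options (0,4)(W), (0,3)(W) are all W)
(1,2): L (options (0,2)(W), (1,0)(W) are all W)
(1,3): L (options (0,3)(W), (1,1)(W), (1,0)(W) are all W)
(2,0): L (sole option (1,0)(W) is W)
(2,1): L (sole option (1,1)(W) is W)
(2,5): L (options (1,5)(W), (2,3)(W), (2,2)(W) are all W)
(2,6): L (options (1,6)(W), (2,4)(W), (2,3)(W) are all W)
(3,2): L (options (2,2)(W), (3,0)(W) are all W)
(3,3): L (options (2,3)(W), (3,1)(W), (3,0)(W) are all W)
Every other cell has at least one move into one of the L cells above, so it is W.
(3,6): the move to (2,6) reaches an L cell, so W
(1,3): one of the L cells justified above, so L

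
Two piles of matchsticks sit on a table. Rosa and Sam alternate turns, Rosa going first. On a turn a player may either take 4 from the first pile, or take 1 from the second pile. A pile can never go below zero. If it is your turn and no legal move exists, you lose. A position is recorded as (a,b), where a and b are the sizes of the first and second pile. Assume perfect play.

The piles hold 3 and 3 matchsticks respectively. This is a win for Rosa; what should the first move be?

Compute win/loss labels from the base case upward. A position with no move is L. Any other position is W if it can reach an L in one move, else L.
No move ever increases a pile, so every position that can arise here has a ≤ 3 and b ≤ 3; it is enough to label the cells with 0 ≤ a ≤ 3 and 0 ≤ b ≤ 3.
Every move lowers a or b (never raises either), so fill the grid row by row in increasing a, and left to right within a row: each cell's successors are then already labelled.
      b=0  b=1  b=2  b=3
a=0:    L    W    L    W
a=1:    L    W    L    W
a=2:    L    W    L    W
a=3:    L    W    L    W
Cells with no legal move (terminal, hence L): (0,0), (1,0), (2,0), (3,0).
The remaining L cells, each justified by listing all of its moves:
(0,2): the only move is to (0,1)(W), a W ⇒ L
(1,2): the only move is to (1,1)(W), a W ⇒ L
(2,2): the only move is to (2,1)(W), a W ⇒ L
(3,2): the only move is to (3,1)(W), a W ⇒ L
Every other cell has at least one move into one of the L cells above, so it is W.
From (3,3), the L positions reachable in one move are: (3,2).

Move to (3,2).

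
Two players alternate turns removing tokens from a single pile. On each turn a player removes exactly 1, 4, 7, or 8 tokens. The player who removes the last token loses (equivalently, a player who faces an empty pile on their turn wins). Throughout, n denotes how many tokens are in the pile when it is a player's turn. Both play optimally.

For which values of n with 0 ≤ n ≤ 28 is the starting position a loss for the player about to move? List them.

1, 3, 6, 12, 15, 17, 26, 28

Label each position W (a win for the player to move) or L (a loss). A position with no legal move is W; any other position is W exactly when some move reaches an L, and L when every move reaches a W.
n=0: no move; the opponent has just taken the last token and therefore loses → W
n=1: →0(W) only, which is W, so L
n=2: →1(L), so W
n=3: →2(W) only, which is W, so L
n=4: →3(L), so W
n=5: →1(L), so W
n=6: →5(W), 2(W) — all W, so L
n=7: →6(L), so W
n=8: →1(L), so W
n=9: →1(L), so W
n=10: →6(L), so W
n=11: →3(L), so W
n=12: →11(W), 8(W), 5(W), 4(W) — all W, so L
n=13: →12(L), so W
n=14: →6(L), so W
n=15: →14(W), 11(W), 8(W), 7(W) — all W, so L
n=16: →15(L), so W
n=17: →16(W), 13(W), 10(W), 9(W) — all W, so L
n=18: →17(L), so W
n=19: →15(L), so W
n=20: →12(L), so W
n=21: →17(L), so W
n=22: →15(L), so W
n=23: →15(L), so W
n=24: →17(L), so W
n=25: →17(L), so W
n=26: →25(W), 22(W), 19(W), 18(W) — all W, so L
n=27: →26(L), so W
n=28: →27(W), 24(W), 21(W), 20(W) — all W, so L
Reading off the rows marked L gives the requested list; there are 8 such values of n.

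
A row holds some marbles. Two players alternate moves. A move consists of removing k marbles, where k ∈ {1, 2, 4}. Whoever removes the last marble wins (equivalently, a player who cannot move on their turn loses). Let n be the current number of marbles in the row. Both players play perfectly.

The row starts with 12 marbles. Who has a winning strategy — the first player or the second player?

The second player wins.

Use the standard recursion: the mover loses at a terminal position; elsewhere, the mover wins exactly when some move hands the opponent an L position.
n=0: no move → L
n=1: can move to 0, which is L ⇒ W
n=2: can move to 0, which is L ⇒ W
n=3: moves to 2(W), 1(W); every one is W ⇒ L
n=4: can move to 3, which is L ⇒ W
n=5: can move to 3, which is L ⇒ W
n=6: moves to 5(W), 4(W), 2(W); every one is W ⇒ L
n=7: can move to 6, which is L ⇒ W
n=8: can move to 6, which is L ⇒ W
n=9: moves to 8(W), 7(W), 5(W); every one is W ⇒ L
n=10: can move to 9, which is L ⇒ W
n=11: can move to 9, which is L ⇒ W
n=12: moves to 11(W), 10(W), 8(W); every one is W ⇒ L
The starting position 12 is L: whatever the player to move does, the opponent receives a W position.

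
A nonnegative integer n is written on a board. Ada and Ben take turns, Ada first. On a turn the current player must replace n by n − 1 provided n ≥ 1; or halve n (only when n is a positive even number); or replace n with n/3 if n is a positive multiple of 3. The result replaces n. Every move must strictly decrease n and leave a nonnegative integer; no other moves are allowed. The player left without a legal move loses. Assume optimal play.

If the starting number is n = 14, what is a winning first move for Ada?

Move to 7.

Build the W/L table. Terminal = L. A non-terminal position is W if it has a move to some L; otherwise it is L.
n=0: no move → L
n=1: W (go to 0, an L position)
n=2: L (sole option 1(W) is W)
n=3: W (go to 2, an L position)
n=4: W (go to 2, an L position)
n=5: L (sole option 4(W) is W)
n=6: W (go to 2, an L position)
n=7: L (sole option 6(W) is W)
n=8: W (go to 7, an L position)
n=9: L (options 3(W), 8(W) are all W)
n=10: W (go to 5, an L position)
n=11: L (sole option 10(W) is W)
n=12: W (go to 11, an L position)
n=13: L (sole option 12(W) is W)
n=14: W (go to 7, an L position)
From 14, the L positions reachable in one move are: 7, 13. Any move reaching one of these is winning.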